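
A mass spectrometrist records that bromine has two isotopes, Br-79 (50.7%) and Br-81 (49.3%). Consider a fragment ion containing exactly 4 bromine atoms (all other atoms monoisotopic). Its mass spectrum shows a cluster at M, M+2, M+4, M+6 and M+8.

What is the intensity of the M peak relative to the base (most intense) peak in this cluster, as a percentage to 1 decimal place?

17.6%

(0.507 + 0.493)^4 gives M 0.0661, M+2 0.2570, M+4 0.3749, M+6 0.2430, M+8 0.0591; the largest is M+4.
P(M+4) = C(4,2) × 0.507^2 × 0.493^2 = 6 × 0.257049 × 0.243049 = 0.374853 (base)
P(M) = C(4,0) × 0.507^4 × 0.493^0 = 1 × 0.06607419 × 1.0000 = 0.066074
Relative intensity = 0.066074 / 0.374853 × 100 = 17.6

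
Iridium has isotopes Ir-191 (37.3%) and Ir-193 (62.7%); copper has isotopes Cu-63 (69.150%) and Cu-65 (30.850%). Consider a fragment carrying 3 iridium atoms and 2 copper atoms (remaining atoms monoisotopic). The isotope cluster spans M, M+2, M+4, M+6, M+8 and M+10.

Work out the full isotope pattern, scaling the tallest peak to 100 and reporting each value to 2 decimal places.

Iridium pattern (n=3): 0.05189512 : 0.26170165 : 0.43991135 : 0.24649188
Copper pattern (n=2): 0.47817225 : 0.4266555 : 0.09517225
Convolve the two distributions (both contribute in 2-u steps):
  M: 0.05189512×0.47817225 = 0.024815
  M+2: 0.05189512×0.4266555 + 0.26170165×0.47817225 = 0.147280
  M+4: 0.05189512×0.09517225 + 0.26170165×0.4266555 + 0.43991135×0.47817225 = 0.326949
  M+6: 0.26170165×0.09517225 + 0.43991135×0.4266555 + 0.24649188×0.47817225 = 0.330463
  M+8: 0.43991135×0.09517225 + 0.24649188×0.4266555 = 0.147034
  M+10: 0.24649188×0.09517225 = 0.023459
Scale to base peak (0.330463) = 100: 7.51 : 44.57 : 98.94 : 100.00 : 44.49 : 7.10

7.51 : 44.57 : 98.94 : 100.00 : 44.49 : 7.10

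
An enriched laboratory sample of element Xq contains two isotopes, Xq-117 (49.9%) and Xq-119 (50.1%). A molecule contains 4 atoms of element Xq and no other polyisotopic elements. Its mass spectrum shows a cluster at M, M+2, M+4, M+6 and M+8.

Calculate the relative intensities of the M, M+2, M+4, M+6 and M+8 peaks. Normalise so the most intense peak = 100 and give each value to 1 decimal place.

The 4 Xq atoms are independent, so intensities follow the terms of (0.499 + 0.501)^4.
P(M) = 0.499^4 = 0.062001
P(M+2) = 4 × 0.499^3 × 0.501^1 = 0.249000
P(M+4) = 6 × 0.499^2 × 0.501^2 = 0.374997
P(M+6) = 4 × 0.499^1 × 0.501^3 = 0.251000
P(M+8) = 0.501^4 = 0.063002
The M+4 peak is largest (0.374997); scaling to 100 gives 16.5 : 66.4 : 100.0 : 66.9 : 16.8.

16.5 : 66.4 : 100.0 : 66.9 : 16.8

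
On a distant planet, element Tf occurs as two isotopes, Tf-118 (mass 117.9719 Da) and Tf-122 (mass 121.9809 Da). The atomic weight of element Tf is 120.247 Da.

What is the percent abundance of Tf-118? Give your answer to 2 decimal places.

43.25%

With x = fraction of Tf-118 (so Tf-122 is 1 − x):
117.9719·x + 121.9809·(1 − x) = 120.247
(117.9719 − 121.9809)·x = 120.247 − 121.9809
x = -1.7339 / -4.0090 = 0.43250 → 43.25% Tf-118, 56.75% Tf-122.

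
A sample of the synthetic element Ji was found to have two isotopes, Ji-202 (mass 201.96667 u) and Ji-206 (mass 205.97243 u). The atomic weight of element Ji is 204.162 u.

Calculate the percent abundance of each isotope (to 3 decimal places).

Let x be the fractional abundance of Ji-202; then Ji-206 has abundance 1 − x.
201.96667·x + 205.97243·(1 − x) = 204.162
(201.96667 − 205.97243)·x = 204.162 − 205.97243
x = -1.81043 / -4.00576 = 0.45196 → 45.196% Ji-202, 54.804% Ji-206.

Ji-202: 45.196%, Ji-206: 54.804%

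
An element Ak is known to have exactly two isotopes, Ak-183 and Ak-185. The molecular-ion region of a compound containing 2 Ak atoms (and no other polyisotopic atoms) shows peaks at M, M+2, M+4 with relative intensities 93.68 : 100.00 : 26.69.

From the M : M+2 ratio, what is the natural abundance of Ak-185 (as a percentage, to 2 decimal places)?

34.80%

Let p = fractional abundance of Ak-183. I(M+2)/I(M) = [C(2,1)·p^1·(1−p)] / p^2 = 2·(1−p)/p = 100.00/93.68 = 1.0675
(1−p)/p = 1.0675/2 = 0.5337  ⇒  p = 1/(1 + 0.5337) = 0.6520
Ak-183: 65.20%, Ak-185: 34.80%.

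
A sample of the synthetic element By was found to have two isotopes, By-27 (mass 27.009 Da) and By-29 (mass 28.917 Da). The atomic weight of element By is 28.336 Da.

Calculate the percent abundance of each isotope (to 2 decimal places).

By-27: 30.45%, By-29: 69.55%

Writing the weighted mean with unknown fraction x of By-27:
27.009·x + 28.917·(1 − x) = 28.336
(27.009 − 28.917)·x = 28.336 − 28.917
x = -0.581 / -1.908 = 0.30451 → 30.45% By-27, 69.55% By-29.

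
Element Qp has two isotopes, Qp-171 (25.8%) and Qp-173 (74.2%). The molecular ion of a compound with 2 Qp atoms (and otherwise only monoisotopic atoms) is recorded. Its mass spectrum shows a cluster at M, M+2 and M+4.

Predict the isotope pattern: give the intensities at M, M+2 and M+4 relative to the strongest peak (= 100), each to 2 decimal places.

Expanding (0.258 + 0.742)^2:
P(M) = 0.258^2 = 0.066564
P(M+2) = 2 × 0.258^1 × 0.742^1 = 0.382872
P(M+4) = 0.742^2 = 0.550564
The M+4 peak is largest (0.550564); scaling to 100 gives 12.09 : 69.54 : 100.00.

12.09 : 69.54 : 100.00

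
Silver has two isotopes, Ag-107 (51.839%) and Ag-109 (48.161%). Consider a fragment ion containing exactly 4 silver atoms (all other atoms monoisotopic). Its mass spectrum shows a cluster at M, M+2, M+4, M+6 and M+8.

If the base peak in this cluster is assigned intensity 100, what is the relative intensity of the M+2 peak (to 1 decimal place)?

71.8

(0.51839 + 0.48161)^4 gives M 0.0722, M+2 0.2684, M+4 0.3740, M+6 0.2316, M+8 0.0538; the largest is M+4.
P(M+4) = C(4,2) × 0.51839^2 × 0.48161^2 = 6 × 0.26872819 × 0.23194819 = 0.373986 (base)
P(M+2) = C(4,1) × 0.51839^3 × 0.48161^1 = 4 × 0.13930601 × 0.48161 = 0.268365
Relative intensity = 0.268365 / 0.373986 × 100 = 71.8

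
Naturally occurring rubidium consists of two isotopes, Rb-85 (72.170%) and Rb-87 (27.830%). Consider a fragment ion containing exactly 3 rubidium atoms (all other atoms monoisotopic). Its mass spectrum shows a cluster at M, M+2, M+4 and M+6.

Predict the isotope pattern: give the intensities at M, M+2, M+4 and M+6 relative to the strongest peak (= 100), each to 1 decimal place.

86.4 : 100.0 : 38.6 : 5.0

Each Rb atom is independently Rb-85 (p = 0.72170) or Rb-87 (q = 0.27830); the cluster is the binomial expansion (p + q)^3.
P(M) = 0.72170^3 = 0.375898
P(M+2) = 3 × 0.72170^2 × 0.27830^1 = 0.434858
P(M+4) = 3 × 0.72170^1 × 0.27830^2 = 0.167689
P(M+6) = 0.27830^3 = 0.021555
The M+2 peak is largest (0.434858); scaling to 100 gives 86.4 : 100.0 : 38.6 : 5.0.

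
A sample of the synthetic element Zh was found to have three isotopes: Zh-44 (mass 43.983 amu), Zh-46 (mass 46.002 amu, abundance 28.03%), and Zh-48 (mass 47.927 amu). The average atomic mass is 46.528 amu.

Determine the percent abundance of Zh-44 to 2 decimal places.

Let x and y be the fractions of Zh-44 and Zh-48. Then x + y = 1 − 0.2803 = 0.7197 and 43.983x + 47.927y = 46.528 − 0.2803×46.002 = 33.6336394.
Substituting: 43.983x + 47.927(0.7197 − x) = 33.6336394
(43.983 − 47.927)x = -0.8594225  ⇒  x = 0.21791, y = 0.50179
Zh-44: 21.79%, Zh-48: 50.18%.

21.79%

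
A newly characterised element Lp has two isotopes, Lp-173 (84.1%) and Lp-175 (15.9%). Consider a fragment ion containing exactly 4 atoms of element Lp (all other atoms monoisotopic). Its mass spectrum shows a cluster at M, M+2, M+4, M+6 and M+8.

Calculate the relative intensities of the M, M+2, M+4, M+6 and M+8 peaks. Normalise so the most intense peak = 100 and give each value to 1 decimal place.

100.0 : 75.6 : 21.4 : 2.7 : 0.1

Each Lp atom is independently Lp-173 (p = 0.841) or Lp-175 (q = 0.159); the cluster is the binomial expansion (p + q)^4.
P(M) = 0.841^4 = 0.500246
P(M+2) = 4 × 0.841^3 × 0.159^1 = 0.378308
P(M+4) = 6 × 0.841^2 × 0.159^2 = 0.107285
P(M+6) = 4 × 0.841^1 × 0.159^3 = 0.013522
P(M+8) = 0.159^4 = 0.000639
The M peak is largest (0.500246); scaling to 100 gives 100.0 : 75.6 : 21.4 : 2.7 : 0.1.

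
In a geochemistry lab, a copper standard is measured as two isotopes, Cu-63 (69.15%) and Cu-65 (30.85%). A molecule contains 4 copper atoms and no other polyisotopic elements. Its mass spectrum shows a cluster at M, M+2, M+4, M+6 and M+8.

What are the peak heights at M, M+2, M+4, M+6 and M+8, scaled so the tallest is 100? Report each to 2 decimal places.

Expanding (0.6915 + 0.3085)^4:
P(M) = 0.6915^4 = 0.228649
P(M+2) = 4 × 0.6915^3 × 0.3085^1 = 0.408030
P(M+4) = 6 × 0.6915^2 × 0.3085^2 = 0.273052
P(M+6) = 4 × 0.6915^1 × 0.3085^3 = 0.081212
P(M+8) = 0.3085^4 = 0.009058
The M+2 peak is largest (0.408030); scaling to 100 gives 56.04 : 100.00 : 66.92 : 19.90 : 2.22.

56.04 : 100.00 : 66.92 : 19.90 : 2.22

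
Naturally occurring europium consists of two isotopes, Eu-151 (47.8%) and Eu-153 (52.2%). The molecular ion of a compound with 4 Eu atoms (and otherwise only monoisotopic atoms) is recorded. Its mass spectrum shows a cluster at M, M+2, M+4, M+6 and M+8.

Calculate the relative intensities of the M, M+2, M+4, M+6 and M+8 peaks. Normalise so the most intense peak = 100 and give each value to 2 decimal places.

13.98 : 61.05 : 100.00 : 72.80 : 19.88

The 4 Eu atoms are independent, so intensities follow the terms of (0.478 + 0.522)^4.
P(M) = 0.478^4 = 0.052205
P(M+2) = 4 × 0.478^3 × 0.522^1 = 0.228042
P(M+4) = 6 × 0.478^2 × 0.522^2 = 0.373549
P(M+6) = 4 × 0.478^1 × 0.522^3 = 0.271956
P(M+8) = 0.522^4 = 0.074248
The M+4 peak is largest (0.373549); scaling to 100 gives 13.98 : 61.05 : 100.00 : 72.80 : 19.88.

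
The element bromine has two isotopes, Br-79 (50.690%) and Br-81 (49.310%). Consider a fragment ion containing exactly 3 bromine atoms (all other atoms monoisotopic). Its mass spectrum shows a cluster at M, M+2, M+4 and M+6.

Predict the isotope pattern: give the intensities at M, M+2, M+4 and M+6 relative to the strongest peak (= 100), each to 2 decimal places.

34.27 : 100.00 : 97.28 : 31.54

Expanding (0.50690 + 0.49310)^3:
P(M) = 0.50690^3 = 0.130247
P(M+2) = 3 × 0.50690^2 × 0.49310^1 = 0.380103
P(M+4) = 3 × 0.50690^1 × 0.49310^2 = 0.369755
P(M+6) = 0.49310^3 = 0.119896
The M+2 peak is largest (0.380103); scaling to 100 gives 34.27 : 100.00 : 97.28 : 31.54.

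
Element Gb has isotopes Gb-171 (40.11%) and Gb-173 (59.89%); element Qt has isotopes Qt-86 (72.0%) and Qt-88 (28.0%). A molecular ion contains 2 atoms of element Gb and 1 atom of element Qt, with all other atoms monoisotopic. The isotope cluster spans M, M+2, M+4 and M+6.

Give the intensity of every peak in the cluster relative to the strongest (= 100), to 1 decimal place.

Element Gb pattern (n=2): 0.16088121 : 0.48043758 : 0.35868121
Element Qt pattern (n=1): 0.7200 : 0.2800
Convolve the two distributions (both contribute in 2-u steps):
  M: 0.16088121×0.7200 = 0.115834
  M+2: 0.16088121×0.2800 + 0.48043758×0.7200 = 0.390962
  M+4: 0.48043758×0.2800 + 0.35868121×0.7200 = 0.392773
  M+6: 0.35868121×0.2800 = 0.100431
Scale to base peak (0.392773) = 100: 29.5 : 99.5 : 100.0 : 25.6

29.5 : 99.5 : 100.0 : 25.6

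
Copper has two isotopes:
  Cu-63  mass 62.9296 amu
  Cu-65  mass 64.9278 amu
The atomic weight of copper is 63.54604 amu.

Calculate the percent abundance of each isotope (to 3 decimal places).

With x = fraction of Cu-63 (so Cu-65 is 1 − x):
62.9296·x + 64.9278·(1 − x) = 63.54604
(62.9296 − 64.9278)·x = 63.54604 − 64.9278
x = -1.38176 / -1.9982 = 0.69150 → 69.150% Cu-63, 30.850% Cu-65.

Cu-63: 69.150%, Cu-65: 30.850%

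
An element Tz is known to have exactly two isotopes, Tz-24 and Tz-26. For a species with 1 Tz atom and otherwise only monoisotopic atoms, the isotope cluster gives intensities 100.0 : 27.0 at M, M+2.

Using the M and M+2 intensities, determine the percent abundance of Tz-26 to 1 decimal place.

21.3%

If p is the fraction of Tz that is Tz-24, then I(M+2)/I(M) = [C(1,1)·p^0·(1−p)] / p^1 = 1·(1−p)/p = 27.0/100.0 = 0.2700
(1−p)/p = 0.2700/1 = 0.2700  ⇒  p = 1/(1 + 0.2700) = 0.7874
Tz-24: 78.7%, Tz-26: 21.3%.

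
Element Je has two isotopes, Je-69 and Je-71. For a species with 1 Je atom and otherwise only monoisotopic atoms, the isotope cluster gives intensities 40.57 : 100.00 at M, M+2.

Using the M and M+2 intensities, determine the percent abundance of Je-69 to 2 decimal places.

If p is the fraction of Je that is Je-69, then I(M+2)/I(M) = [C(1,1)·p^0·(1−p)] / p^1 = 1·(1−p)/p = 100.00/40.57 = 2.4649
(1−p)/p = 2.4649/1 = 2.4649  ⇒  p = 1/(1 + 2.4649) = 0.2886
Je-69: 28.86%, Je-71: 71.14%.

28.86%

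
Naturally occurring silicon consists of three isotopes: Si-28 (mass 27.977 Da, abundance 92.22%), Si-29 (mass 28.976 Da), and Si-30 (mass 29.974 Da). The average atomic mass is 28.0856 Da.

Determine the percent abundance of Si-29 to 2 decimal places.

Let x and y be the fractions of Si-29 and Si-30. Then x + y = 1 − 0.9222 = 0.0778 and 28.976x + 29.974y = 28.0856 − 0.9222×27.977 = 2.2852106.
Substituting: 28.976x + 29.974(0.0778 − x) = 2.2852106
(28.976 − 29.974)x = -0.0467666  ⇒  x = 0.04686, y = 0.03094
Si-29: 4.69%, Si-30: 3.09%.

4.69%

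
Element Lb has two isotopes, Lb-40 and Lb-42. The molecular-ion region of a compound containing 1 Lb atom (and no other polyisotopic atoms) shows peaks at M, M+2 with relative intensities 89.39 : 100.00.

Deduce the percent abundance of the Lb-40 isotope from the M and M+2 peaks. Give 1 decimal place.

Write p for the Lb-40 fraction. I(M+2)/I(M) = [C(1,1)·p^0·(1−p)] / p^1 = 1·(1−p)/p = 100.00/89.39 = 1.1187
(1−p)/p = 1.1187/1 = 1.1187  ⇒  p = 1/(1 + 1.1187) = 0.4720
Lb-40: 47.2%, Lb-42: 52.8%.

47.2%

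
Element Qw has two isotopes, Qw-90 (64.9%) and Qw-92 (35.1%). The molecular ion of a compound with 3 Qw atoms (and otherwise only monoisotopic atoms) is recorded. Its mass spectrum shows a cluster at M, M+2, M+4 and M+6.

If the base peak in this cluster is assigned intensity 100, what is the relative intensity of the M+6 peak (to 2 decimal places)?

9.75

(0.649 + 0.351)^3 gives M 0.2734, M+2 0.4435, M+4 0.2399, M+6 0.0432; the largest is M+2.
P(M+2) = C(3,1) × 0.649^2 × 0.351^1 = 3 × 0.421201 × 0.3510 = 0.443525 (base)
P(M+6) = C(3,3) × 0.649^0 × 0.351^3 = 1 × 1.0000 × 0.04324355 = 0.043244
Relative intensity = 0.043244 / 0.443525 × 100 = 9.75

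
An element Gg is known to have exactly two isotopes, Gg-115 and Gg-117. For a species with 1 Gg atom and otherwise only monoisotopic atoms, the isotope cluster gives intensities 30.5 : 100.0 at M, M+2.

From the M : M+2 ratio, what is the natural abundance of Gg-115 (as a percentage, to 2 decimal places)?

Let p = fractional abundance of Gg-115. I(M+2)/I(M) = [C(1,1)·p^0·(1−p)] / p^1 = 1·(1−p)/p = 100.0/30.5 = 3.2787
(1−p)/p = 3.2787/1 = 3.2787  ⇒  p = 1/(1 + 3.2787) = 0.2337
Gg-115: 23.37%, Gg-117: 76.63%.

23.37%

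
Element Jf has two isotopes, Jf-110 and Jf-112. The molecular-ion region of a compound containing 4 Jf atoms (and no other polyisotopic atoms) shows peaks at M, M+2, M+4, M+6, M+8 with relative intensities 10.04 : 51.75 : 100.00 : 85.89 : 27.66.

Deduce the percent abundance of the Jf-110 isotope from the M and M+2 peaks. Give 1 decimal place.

Let p = fractional abundance of Jf-110. I(M+2)/I(M) = [C(4,1)·p^3·(1−p)] / p^4 = 4·(1−p)/p = 51.75/10.04 = 5.1544
(1−p)/p = 5.1544/4 = 1.2886  ⇒  p = 1/(1 + 1.2886) = 0.4369
Jf-110: 43.7%, Jf-112: 56.3%.

43.7%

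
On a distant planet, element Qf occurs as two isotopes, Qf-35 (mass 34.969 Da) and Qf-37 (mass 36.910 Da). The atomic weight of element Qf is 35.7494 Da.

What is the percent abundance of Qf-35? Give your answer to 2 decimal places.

Writing the weighted mean with unknown fraction x of Qf-35:
34.969·x + 36.910·(1 − x) = 35.7494
(34.969 − 36.910)·x = 35.7494 − 36.910
x = -1.1606 / -1.941 = 0.59794 → 59.79% Qf-35, 40.21% Qf-37.

59.79%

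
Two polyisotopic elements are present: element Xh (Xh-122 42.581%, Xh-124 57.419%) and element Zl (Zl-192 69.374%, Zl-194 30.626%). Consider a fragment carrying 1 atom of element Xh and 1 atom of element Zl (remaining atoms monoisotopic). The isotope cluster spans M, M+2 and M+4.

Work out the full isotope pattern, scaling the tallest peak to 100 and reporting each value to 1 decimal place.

55.9 : 100.0 : 33.3

Element Xh pattern (n=1): 0.42581 : 0.57419
Element Zl pattern (n=1): 0.69374 : 0.30626
Convolve the two distributions (both contribute in 2-u steps):
  M: 0.42581×0.69374 = 0.295401
  M+2: 0.42581×0.30626 + 0.57419×0.69374 = 0.528747
  M+4: 0.57419×0.30626 = 0.175851
Scale to base peak (0.528747) = 100: 55.9 : 100.0 : 33.3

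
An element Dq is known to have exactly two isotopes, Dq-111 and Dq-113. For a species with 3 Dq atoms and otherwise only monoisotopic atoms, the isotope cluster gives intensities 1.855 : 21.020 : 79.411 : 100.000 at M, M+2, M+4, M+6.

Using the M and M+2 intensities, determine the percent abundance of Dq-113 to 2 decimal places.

If p is the fraction of Dq that is Dq-111, then I(M+2)/I(M) = [C(3,1)·p^2·(1−p)] / p^3 = 3·(1−p)/p = 21.020/1.855 = 11.3315
(1−p)/p = 11.3315/3 = 3.7772  ⇒  p = 1/(1 + 3.7772) = 0.2093
Dq-111: 20.93%, Dq-113: 79.07%.

79.07%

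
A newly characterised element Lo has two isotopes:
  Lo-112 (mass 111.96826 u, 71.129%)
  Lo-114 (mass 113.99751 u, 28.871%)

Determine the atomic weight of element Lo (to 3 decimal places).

112.554 u

Average mass = Σ (abundance × isotope mass) = 0.71129 × 111.96826 + 0.28871 × 113.99751
= 79.641904 + 32.912221 = 112.554125 u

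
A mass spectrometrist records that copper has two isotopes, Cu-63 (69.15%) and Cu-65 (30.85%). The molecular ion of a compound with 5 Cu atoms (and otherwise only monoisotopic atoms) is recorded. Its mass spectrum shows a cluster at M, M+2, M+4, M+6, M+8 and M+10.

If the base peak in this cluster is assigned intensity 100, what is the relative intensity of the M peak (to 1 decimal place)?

44.8

(0.6915 + 0.3085)^5 gives M 0.1581, M+2 0.3527, M+4 0.3147, M+6 0.1404, M+8 0.0313, M+10 0.0028; the largest is M+2.
P(M+2) = C(5,1) × 0.6915^4 × 0.3085^1 = 5 × 0.2286487 × 0.3085 = 0.352691 (base)
P(M) = C(5,0) × 0.6915^5 × 0.3085^0 = 1 × 0.15811058 × 1.0000 = 0.158111
Relative intensity = 0.158111 / 0.352691 × 100 = 44.8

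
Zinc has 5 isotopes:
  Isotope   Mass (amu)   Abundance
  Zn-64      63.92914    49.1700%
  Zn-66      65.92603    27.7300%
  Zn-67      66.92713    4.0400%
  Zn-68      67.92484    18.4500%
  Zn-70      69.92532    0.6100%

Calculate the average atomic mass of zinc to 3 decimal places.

65.378 amu

Average mass = Σ (abundance × isotope mass) = 0.491700 × 63.92914 + 0.277300 × 65.92603 + 0.040400 × 66.92713 + 0.184500 × 67.92484 + 0.006100 × 69.92532
= 31.433958 + 18.281288 + 2.703856 + 12.532133 + 0.426544 = 65.377779 amu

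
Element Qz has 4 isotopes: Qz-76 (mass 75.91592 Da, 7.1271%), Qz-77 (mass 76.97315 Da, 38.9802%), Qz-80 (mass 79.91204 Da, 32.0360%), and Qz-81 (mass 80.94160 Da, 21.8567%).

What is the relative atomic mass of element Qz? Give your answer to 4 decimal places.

78.7067 Da

Ar = Σ fᵢ·mᵢ = 0.071271 × 75.91592 + 0.389802 × 76.97315 + 0.320360 × 79.91204 + 0.218567 × 80.94160
= 5.410604 + 30.004288 + 25.600621 + 17.691163 = 78.706676 Da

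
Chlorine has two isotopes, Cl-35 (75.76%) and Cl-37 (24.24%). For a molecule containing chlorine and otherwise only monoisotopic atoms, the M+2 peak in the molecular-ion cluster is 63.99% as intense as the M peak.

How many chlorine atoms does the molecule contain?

2

With n Cl atoms, P(M+2)/P(M) = C(n,1)·p^(n−1)q / p^n = n·q/p = n · 0.2424/0.7576.
n = 0.6399 × 0.7576/0.2424 = 2.00 ≈ 2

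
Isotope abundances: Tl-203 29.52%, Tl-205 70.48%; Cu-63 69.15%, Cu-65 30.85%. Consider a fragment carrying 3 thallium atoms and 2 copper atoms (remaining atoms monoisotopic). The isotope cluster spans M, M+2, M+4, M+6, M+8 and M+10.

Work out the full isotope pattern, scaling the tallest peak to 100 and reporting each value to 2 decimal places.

Thallium pattern (n=3): 0.02572463 : 0.18425524 : 0.43991564 : 0.35010449
Copper pattern (n=2): 0.47817225 : 0.4266555 : 0.09517225
Convolve the two distributions (both contribute in 2-u steps):
  M: 0.02572463×0.47817225 = 0.012301
  M+2: 0.02572463×0.4266555 + 0.18425524×0.47817225 = 0.099081
  M+4: 0.02572463×0.09517225 + 0.18425524×0.4266555 + 0.43991564×0.47817225 = 0.291417
  M+6: 0.18425524×0.09517225 + 0.43991564×0.4266555 + 0.35010449×0.47817225 = 0.372639
  M+8: 0.43991564×0.09517225 + 0.35010449×0.4266555 = 0.191242
  M+10: 0.35010449×0.09517225 = 0.033320
Scale to base peak (0.372639) = 100: 3.30 : 26.59 : 78.20 : 100.00 : 51.32 : 8.94

3.30 : 26.59 : 78.20 : 100.00 : 51.32 : 8.94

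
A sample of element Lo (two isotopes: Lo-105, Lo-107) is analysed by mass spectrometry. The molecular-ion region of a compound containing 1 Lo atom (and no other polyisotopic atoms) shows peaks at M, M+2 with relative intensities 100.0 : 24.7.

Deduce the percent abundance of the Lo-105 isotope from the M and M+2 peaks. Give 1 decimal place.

Let p = fractional abundance of Lo-105. I(M+2)/I(M) = [C(1,1)·p^0·(1−p)] / p^1 = 1·(1−p)/p = 24.7/100.0 = 0.2470
(1−p)/p = 0.2470/1 = 0.2470  ⇒  p = 1/(1 + 0.2470) = 0.8019
Lo-105: 80.2%, Lo-107: 19.8%.

80.2%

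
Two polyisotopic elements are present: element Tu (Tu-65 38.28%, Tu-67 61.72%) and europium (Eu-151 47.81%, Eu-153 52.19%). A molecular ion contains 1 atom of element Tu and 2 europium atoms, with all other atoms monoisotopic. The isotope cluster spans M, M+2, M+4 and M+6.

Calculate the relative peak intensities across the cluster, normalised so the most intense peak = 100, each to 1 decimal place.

Element Tu pattern (n=1): 0.3828 : 0.6172
Europium pattern (n=2): 0.22857961 : 0.49904078 : 0.27237961
Convolve the two distributions (both contribute in 2-u steps):
  M: 0.3828×0.22857961 = 0.087500
  M+2: 0.3828×0.49904078 + 0.6172×0.22857961 = 0.332112
  M+4: 0.3828×0.27237961 + 0.6172×0.49904078 = 0.412275
  M+6: 0.6172×0.27237961 = 0.168113
Scale to base peak (0.412275) = 100: 21.2 : 80.6 : 100.0 : 40.8

21.2 : 80.6 : 100.0 : 40.8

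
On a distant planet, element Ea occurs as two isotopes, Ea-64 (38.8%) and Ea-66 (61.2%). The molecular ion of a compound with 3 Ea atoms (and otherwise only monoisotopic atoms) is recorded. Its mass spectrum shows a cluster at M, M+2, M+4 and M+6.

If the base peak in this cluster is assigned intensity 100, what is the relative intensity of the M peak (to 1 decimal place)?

Term probabilities: M 0.0584, M+2 0.2764, M+4 0.4360, M+6 0.2292. Base peak = M+4.
P(M+4) = C(3,2) × 0.388^1 × 0.612^2 = 3 × 0.3880 × 0.374544 = 0.435969 (base)
P(M) = C(3,0) × 0.388^3 × 0.612^0 = 1 × 0.05841107 × 1.0000 = 0.058411
Relative intensity = 0.058411 / 0.435969 × 100 = 13.4

13.4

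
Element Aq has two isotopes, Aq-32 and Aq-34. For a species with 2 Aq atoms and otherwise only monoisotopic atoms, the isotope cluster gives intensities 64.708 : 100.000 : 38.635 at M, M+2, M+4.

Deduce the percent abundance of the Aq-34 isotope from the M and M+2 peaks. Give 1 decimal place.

If p is the fraction of Aq that is Aq-32, then I(M+2)/I(M) = [C(2,1)·p^1·(1−p)] / p^2 = 2·(1−p)/p = 100.000/64.708 = 1.5454
(1−p)/p = 1.5454/2 = 0.7727  ⇒  p = 1/(1 + 0.7727) = 0.5641
Aq-32: 56.4%, Aq-34: 43.6%.

43.6%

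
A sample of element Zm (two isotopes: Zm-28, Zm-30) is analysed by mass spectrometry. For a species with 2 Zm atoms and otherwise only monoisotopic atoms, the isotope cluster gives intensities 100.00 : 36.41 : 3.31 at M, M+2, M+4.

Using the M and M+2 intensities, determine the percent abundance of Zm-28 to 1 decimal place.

Let p = fractional abundance of Zm-28. I(M+2)/I(M) = [C(2,1)·p^1·(1−p)] / p^2 = 2·(1−p)/p = 36.41/100.00 = 0.3641
(1−p)/p = 0.3641/2 = 0.1820  ⇒  p = 1/(1 + 0.1820) = 0.8460
Zm-28: 84.6%, Zm-30: 15.4%.

84.6%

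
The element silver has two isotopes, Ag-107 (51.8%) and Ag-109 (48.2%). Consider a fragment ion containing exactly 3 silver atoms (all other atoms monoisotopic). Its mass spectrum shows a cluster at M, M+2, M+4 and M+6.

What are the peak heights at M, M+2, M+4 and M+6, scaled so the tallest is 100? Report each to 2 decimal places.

35.82 : 100.00 : 93.05 : 28.86

Expanding (0.518 + 0.482)^3:
P(M) = 0.518^3 = 0.138992
P(M+2) = 3 × 0.518^2 × 0.482^1 = 0.387997
P(M+4) = 3 × 0.518^1 × 0.482^2 = 0.361031
P(M+6) = 0.482^3 = 0.111980
The M+2 peak is largest (0.387997); scaling to 100 gives 35.82 : 100.00 : 93.05 : 28.86.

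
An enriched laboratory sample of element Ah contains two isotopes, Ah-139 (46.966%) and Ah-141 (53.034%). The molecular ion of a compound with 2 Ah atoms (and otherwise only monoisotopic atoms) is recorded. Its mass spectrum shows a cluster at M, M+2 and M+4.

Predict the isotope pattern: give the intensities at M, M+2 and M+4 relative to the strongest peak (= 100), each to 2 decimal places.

Each Ah atom is independently Ah-139 (p = 0.46966) or Ah-141 (q = 0.53034); the cluster is the binomial expansion (p + q)^2.
P(M) = 0.46966^2 = 0.220581
P(M+2) = 2 × 0.46966^1 × 0.53034^1 = 0.498159
P(M+4) = 0.53034^2 = 0.281261
The M+2 peak is largest (0.498159); scaling to 100 gives 44.28 : 100.00 : 56.46.

44.28 : 100.00 : 56.46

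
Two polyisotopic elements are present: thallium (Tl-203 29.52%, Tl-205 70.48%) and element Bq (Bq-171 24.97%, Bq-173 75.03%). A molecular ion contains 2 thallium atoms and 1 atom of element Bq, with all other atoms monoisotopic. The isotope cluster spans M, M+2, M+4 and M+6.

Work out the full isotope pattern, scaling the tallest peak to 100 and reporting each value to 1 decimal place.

5.0 : 38.8 : 100.0 : 85.4

Thallium pattern (n=2): 0.08714304 : 0.41611392 : 0.49674304
Element Bq pattern (n=1): 0.2497 : 0.7503
Convolve the two distributions (both contribute in 2-u steps):
  M: 0.08714304×0.2497 = 0.021760
  M+2: 0.08714304×0.7503 + 0.41611392×0.2497 = 0.169287
  M+4: 0.41611392×0.7503 + 0.49674304×0.2497 = 0.436247
  M+6: 0.49674304×0.7503 = 0.372706
Scale to base peak (0.436247) = 100: 5.0 : 38.8 : 100.0 : 85.4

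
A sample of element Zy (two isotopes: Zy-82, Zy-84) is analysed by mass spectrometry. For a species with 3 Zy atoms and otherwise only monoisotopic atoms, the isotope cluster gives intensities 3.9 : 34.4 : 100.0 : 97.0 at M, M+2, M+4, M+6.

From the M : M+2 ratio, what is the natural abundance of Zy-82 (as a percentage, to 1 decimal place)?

If p is the fraction of Zy that is Zy-82, then I(M+2)/I(M) = [C(3,1)·p^2·(1−p)] / p^3 = 3·(1−p)/p = 34.4/3.9 = 8.8205
(1−p)/p = 8.8205/3 = 2.9402  ⇒  p = 1/(1 + 2.9402) = 0.2538
Zy-82: 25.4%, Zy-84: 74.6%.

25.4%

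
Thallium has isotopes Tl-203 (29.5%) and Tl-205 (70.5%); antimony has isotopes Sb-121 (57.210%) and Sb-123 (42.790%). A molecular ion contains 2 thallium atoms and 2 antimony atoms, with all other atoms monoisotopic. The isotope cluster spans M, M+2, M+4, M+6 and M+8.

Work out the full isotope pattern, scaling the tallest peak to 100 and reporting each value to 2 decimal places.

7.45 : 46.76 : 100.00 : 83.58 : 23.81

Thallium pattern (n=2): 0.087025 : 0.41595 : 0.497025
Antimony pattern (n=2): 0.32729841 : 0.48960318 : 0.18309841
Convolve the two distributions (both contribute in 2-u steps):
  M: 0.087025×0.32729841 = 0.028483
  M+2: 0.087025×0.48960318 + 0.41595×0.32729841 = 0.178747
  M+4: 0.087025×0.18309841 + 0.41595×0.48960318 + 0.497025×0.32729841 = 0.382260
  M+6: 0.41595×0.18309841 + 0.497025×0.48960318 = 0.319505
  M+8: 0.497025×0.18309841 = 0.091004
Scale to base peak (0.382260) = 100: 7.45 : 46.76 : 100.00 : 83.58 : 23.81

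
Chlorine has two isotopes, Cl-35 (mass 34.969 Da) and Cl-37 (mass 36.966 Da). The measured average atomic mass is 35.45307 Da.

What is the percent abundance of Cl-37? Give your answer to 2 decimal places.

24.24%

With x = fraction of Cl-35 (so Cl-37 is 1 − x):
34.969·x + 36.966·(1 − x) = 35.45307
(34.969 − 36.966)·x = 35.45307 − 36.966
x = -1.51293 / -1.997 = 0.75760 → 75.76% Cl-35, 24.24% Cl-37.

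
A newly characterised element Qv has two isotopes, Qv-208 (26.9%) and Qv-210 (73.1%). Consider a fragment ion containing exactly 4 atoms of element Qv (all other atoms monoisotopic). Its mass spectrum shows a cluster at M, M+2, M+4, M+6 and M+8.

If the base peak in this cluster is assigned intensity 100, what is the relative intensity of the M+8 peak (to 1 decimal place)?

Term probabilities: M 0.0052, M+2 0.0569, M+4 0.2320, M+6 0.4203, M+8 0.2855. Base peak = M+6.
P(M+6) = C(4,3) × 0.269^1 × 0.731^3 = 4 × 0.2690 × 0.39061789 = 0.420305 (base)
P(M+8) = C(4,4) × 0.269^0 × 0.731^4 = 1 × 1.0000 × 0.28554168 = 0.285542
Relative intensity = 0.285542 / 0.420305 × 100 = 67.9

67.9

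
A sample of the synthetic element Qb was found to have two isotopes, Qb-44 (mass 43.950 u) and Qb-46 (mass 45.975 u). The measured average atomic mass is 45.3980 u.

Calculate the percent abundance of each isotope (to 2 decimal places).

Qb-44: 28.49%, Qb-46: 71.51%

Let x be the fractional abundance of Qb-44; then Qb-46 has abundance 1 − x.
43.950·x + 45.975·(1 − x) = 45.3980
(43.950 − 45.975)·x = 45.3980 − 45.975
x = -0.5770 / -2.025 = 0.28494 → 28.49% Qb-44, 71.51% Qb-46.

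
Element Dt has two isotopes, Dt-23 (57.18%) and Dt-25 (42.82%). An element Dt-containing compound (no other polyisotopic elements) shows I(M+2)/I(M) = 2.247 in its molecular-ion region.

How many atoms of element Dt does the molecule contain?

The M+2/M ratio from n Dt atoms is n · q/p = n · 0.4282/0.5718.
n = 2.247 × 0.5718/0.4282 = 3.00 ≈ 3

3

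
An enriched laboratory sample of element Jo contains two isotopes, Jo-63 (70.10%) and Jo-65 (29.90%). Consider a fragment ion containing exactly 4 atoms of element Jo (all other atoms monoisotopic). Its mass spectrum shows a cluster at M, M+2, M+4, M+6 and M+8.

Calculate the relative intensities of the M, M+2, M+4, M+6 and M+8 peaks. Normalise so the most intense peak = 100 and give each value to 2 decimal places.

58.61 : 100.00 : 63.98 : 18.19 : 1.94

Expanding (0.7010 + 0.2990)^4:
P(M) = 0.7010^4 = 0.241475
P(M+2) = 4 × 0.7010^3 × 0.2990^1 = 0.411989
P(M+4) = 6 × 0.7010^2 × 0.2990^2 = 0.263590
P(M+6) = 4 × 0.7010^1 × 0.2990^3 = 0.074953
P(M+8) = 0.2990^4 = 0.007993
The M+2 peak is largest (0.411989); scaling to 100 gives 58.61 : 100.00 : 63.98 : 18.19 : 1.94.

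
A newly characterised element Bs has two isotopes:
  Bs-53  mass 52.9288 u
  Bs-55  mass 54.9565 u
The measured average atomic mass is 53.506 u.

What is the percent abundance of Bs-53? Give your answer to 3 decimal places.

71.534%

Writing the weighted mean with unknown fraction x of Bs-53:
52.9288·x + 54.9565·(1 − x) = 53.506
(52.9288 − 54.9565)·x = 53.506 − 54.9565
x = -1.4505 / -2.0277 = 0.71534 → 71.534% Bs-53, 28.466% Bs-55.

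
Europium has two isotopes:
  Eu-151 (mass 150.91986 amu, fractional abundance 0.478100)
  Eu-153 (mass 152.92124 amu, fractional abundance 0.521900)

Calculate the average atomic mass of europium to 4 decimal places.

151.9644 amu

Ar = Σ fᵢ·mᵢ = 0.478100 × 150.91986 + 0.521900 × 152.92124
= 72.154785 + 79.809595 = 151.964380 amu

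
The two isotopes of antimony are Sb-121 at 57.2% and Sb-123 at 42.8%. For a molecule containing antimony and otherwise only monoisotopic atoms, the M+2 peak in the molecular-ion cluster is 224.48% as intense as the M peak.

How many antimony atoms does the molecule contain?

For n independent Sb atoms, I(M+2)/I(M) = n · (abundance Sb-123) / (abundance Sb-121) = n · 0.428/0.572.
n = 2.2448 × 0.572/0.428 = 3.00 ≈ 3

3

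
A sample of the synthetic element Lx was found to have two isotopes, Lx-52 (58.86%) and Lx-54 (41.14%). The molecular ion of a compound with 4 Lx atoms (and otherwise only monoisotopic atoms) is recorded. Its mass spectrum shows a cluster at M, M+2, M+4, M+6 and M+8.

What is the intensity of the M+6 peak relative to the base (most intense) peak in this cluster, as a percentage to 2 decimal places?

46.60%

(0.5886 + 0.4114)^4 gives M 0.1200, M+2 0.3356, M+4 0.3518, M+6 0.1639, M+8 0.0286; the largest is M+4.
P(M+4) = C(4,2) × 0.5886^2 × 0.4114^2 = 6 × 0.34644996 × 0.16924996 = 0.351820 (base)
P(M+6) = C(4,3) × 0.5886^1 × 0.4114^3 = 4 × 0.5886 × 0.06962943 = 0.163936
Relative intensity = 0.163936 / 0.351820 × 100 = 46.60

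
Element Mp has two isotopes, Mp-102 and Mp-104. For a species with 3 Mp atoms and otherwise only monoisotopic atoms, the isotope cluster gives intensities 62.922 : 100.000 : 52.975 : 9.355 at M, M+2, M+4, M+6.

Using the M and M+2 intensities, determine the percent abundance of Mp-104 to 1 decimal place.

Write p for the Mp-102 fraction. I(M+2)/I(M) = [C(3,1)·p^2·(1−p)] / p^3 = 3·(1−p)/p = 100.000/62.922 = 1.5893
(1−p)/p = 1.5893/3 = 0.5298  ⇒  p = 1/(1 + 0.5298) = 0.6537
Mp-102: 65.4%, Mp-104: 34.6%.

34.6%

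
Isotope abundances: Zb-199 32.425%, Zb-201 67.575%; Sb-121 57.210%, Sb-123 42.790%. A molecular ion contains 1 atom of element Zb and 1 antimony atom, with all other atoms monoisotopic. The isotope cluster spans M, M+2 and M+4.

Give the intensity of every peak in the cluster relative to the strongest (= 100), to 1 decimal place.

35.3 : 100.0 : 55.0

Element Zb pattern (n=1): 0.32425 : 0.67575
Antimony pattern (n=1): 0.5721 : 0.4279
Convolve the two distributions (both contribute in 2-u steps):
  M: 0.32425×0.5721 = 0.185503
  M+2: 0.32425×0.4279 + 0.67575×0.5721 = 0.525343
  M+4: 0.67575×0.4279 = 0.289153
Scale to base peak (0.525343) = 100: 35.3 : 100.0 : 55.0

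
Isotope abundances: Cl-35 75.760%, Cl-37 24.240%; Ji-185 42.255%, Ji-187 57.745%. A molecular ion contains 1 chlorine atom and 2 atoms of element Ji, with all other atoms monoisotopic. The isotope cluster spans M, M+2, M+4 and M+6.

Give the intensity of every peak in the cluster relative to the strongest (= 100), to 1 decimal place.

32.8 : 100.0 : 89.8 : 19.6

Chlorine pattern (n=1): 0.7576 : 0.2424
Element Ji pattern (n=2): 0.1785485 : 0.488003 : 0.3334485
Convolve the two distributions (both contribute in 2-u steps):
  M: 0.7576×0.1785485 = 0.135268
  M+2: 0.7576×0.488003 + 0.2424×0.1785485 = 0.412991
  M+4: 0.7576×0.3334485 + 0.2424×0.488003 = 0.370913
  M+6: 0.2424×0.3334485 = 0.080828
Scale to base peak (0.412991) = 100: 32.8 : 100.0 : 89.8 : 19.6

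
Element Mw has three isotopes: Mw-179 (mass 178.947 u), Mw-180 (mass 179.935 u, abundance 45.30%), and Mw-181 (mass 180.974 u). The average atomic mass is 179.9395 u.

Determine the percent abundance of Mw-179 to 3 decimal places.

27.816%

Let x and y be the fractions of Mw-179 and Mw-181. Then x + y = 1 − 0.4530 = 0.5470 and 178.947x + 180.974y = 179.9395 − 0.4530×179.935 = 98.428945.
Substituting: 178.947x + 180.974(0.5470 − x) = 98.428945
(178.947 − 180.974)x = -0.563833  ⇒  x = 0.27816, y = 0.26884
Mw-179: 27.816%, Mw-181: 26.884%.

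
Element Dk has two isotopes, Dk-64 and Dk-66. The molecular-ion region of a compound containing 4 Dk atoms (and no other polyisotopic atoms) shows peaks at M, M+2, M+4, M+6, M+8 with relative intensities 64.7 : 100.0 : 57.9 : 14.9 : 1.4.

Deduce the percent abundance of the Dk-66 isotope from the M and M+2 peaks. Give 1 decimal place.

27.9%

Write p for the Dk-64 fraction. I(M+2)/I(M) = [C(4,1)·p^3·(1−p)] / p^4 = 4·(1−p)/p = 100.0/64.7 = 1.5456
(1−p)/p = 1.5456/4 = 0.3864  ⇒  p = 1/(1 + 0.3864) = 0.7213
Dk-64: 72.1%, Dk-66: 27.9%.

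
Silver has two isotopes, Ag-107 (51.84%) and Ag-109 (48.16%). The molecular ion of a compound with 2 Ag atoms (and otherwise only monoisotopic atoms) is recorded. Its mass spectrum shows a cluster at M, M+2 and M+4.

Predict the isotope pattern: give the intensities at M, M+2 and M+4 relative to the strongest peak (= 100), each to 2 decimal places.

Each Ag atom is independently Ag-107 (p = 0.5184) or Ag-109 (q = 0.4816); the cluster is the binomial expansion (p + q)^2.
P(M) = 0.5184^2 = 0.268739
P(M+2) = 2 × 0.5184^1 × 0.4816^1 = 0.499323
P(M+4) = 0.4816^2 = 0.231939
The M+2 peak is largest (0.499323); scaling to 100 gives 53.82 : 100.00 : 46.45.

53.82 : 100.00 : 46.45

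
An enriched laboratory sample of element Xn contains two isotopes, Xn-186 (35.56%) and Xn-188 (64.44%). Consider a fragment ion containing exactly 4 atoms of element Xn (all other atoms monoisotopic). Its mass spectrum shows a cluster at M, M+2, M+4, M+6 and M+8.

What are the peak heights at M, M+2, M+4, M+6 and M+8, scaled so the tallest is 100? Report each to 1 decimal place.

4.2 : 30.5 : 82.8 : 100.0 : 45.3

Expanding (0.3556 + 0.6444)^4:
P(M) = 0.3556^4 = 0.015990
P(M+2) = 4 × 0.3556^3 × 0.6444^1 = 0.115905
P(M+4) = 6 × 0.3556^2 × 0.6444^2 = 0.315055
P(M+6) = 4 × 0.3556^1 × 0.6444^3 = 0.380617
P(M+8) = 0.6444^4 = 0.172434
The M+6 peak is largest (0.380617); scaling to 100 gives 4.2 : 30.5 : 82.8 : 100.0 : 45.3.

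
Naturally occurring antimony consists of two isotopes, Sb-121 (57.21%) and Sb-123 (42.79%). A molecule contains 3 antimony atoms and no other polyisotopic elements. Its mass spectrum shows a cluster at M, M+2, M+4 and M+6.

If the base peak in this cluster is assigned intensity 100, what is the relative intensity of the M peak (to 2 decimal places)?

44.57

Term probabilities: M 0.1872, M+2 0.4202, M+4 0.3143, M+6 0.0783. Base peak = M+2.
P(M+2) = C(3,1) × 0.5721^2 × 0.4279^1 = 3 × 0.32729841 × 0.4279 = 0.420153 (base)
P(M) = C(3,0) × 0.5721^3 × 0.4279^0 = 1 × 0.18724742 × 1.0000 = 0.187247
Relative intensity = 0.187247 / 0.420153 × 100 = 44.57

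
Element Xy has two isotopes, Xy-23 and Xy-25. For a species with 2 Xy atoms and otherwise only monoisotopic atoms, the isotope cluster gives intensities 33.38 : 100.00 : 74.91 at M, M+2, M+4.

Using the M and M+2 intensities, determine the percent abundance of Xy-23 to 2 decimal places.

40.03%

If p is the fraction of Xy that is Xy-23, then I(M+2)/I(M) = [C(2,1)·p^1·(1−p)] / p^2 = 2·(1−p)/p = 100.00/33.38 = 2.9958
(1−p)/p = 2.9958/2 = 1.4979  ⇒  p = 1/(1 + 1.4979) = 0.4003
Xy-23: 40.03%, Xy-25: 59.97%.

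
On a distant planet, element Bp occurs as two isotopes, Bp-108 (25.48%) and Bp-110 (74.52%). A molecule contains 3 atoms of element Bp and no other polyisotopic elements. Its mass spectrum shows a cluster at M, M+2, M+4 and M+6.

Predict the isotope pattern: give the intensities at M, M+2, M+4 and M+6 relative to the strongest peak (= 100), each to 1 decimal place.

Each Bp atom is independently Bp-108 (p = 0.2548) or Bp-110 (q = 0.7452); the cluster is the binomial expansion (p + q)^3.
P(M) = 0.2548^3 = 0.016542
P(M+2) = 3 × 0.2548^2 × 0.7452^1 = 0.145142
P(M+4) = 3 × 0.2548^1 × 0.7452^2 = 0.424489
P(M+6) = 0.7452^3 = 0.413827
The M+4 peak is largest (0.424489); scaling to 100 gives 3.9 : 34.2 : 100.0 : 97.5.

3.9 : 34.2 : 100.0 : 97.5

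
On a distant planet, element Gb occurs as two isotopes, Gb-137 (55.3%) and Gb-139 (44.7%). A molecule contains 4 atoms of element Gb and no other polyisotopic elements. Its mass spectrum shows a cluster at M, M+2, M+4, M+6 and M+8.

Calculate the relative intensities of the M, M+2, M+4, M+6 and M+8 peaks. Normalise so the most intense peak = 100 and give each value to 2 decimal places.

The 4 Gb atoms are independent, so intensities follow the terms of (0.553 + 0.447)^4.
P(M) = 0.553^4 = 0.093519
P(M+2) = 4 × 0.553^3 × 0.447^1 = 0.302373
P(M+4) = 6 × 0.553^2 × 0.447^2 = 0.366620
P(M+6) = 4 × 0.553^1 × 0.447^3 = 0.197564
P(M+8) = 0.447^4 = 0.039924
The M+4 peak is largest (0.366620); scaling to 100 gives 25.51 : 82.48 : 100.00 : 53.89 : 10.89.

25.51 : 82.48 : 100.00 : 53.89 : 10.89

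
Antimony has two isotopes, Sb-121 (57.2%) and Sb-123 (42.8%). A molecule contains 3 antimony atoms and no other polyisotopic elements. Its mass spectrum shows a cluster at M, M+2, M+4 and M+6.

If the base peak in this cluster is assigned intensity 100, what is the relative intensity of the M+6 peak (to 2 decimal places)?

18.66

Term probabilities: M 0.1871, M+2 0.4201, M+4 0.3143, M+6 0.0784. Base peak = M+2.
P(M+2) = C(3,1) × 0.572^2 × 0.428^1 = 3 × 0.327184 × 0.4280 = 0.420104 (base)
P(M+6) = C(3,3) × 0.572^0 × 0.428^3 = 1 × 1.0000 × 0.07840275 = 0.078403
Relative intensity = 0.078403 / 0.420104 × 100 = 18.66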